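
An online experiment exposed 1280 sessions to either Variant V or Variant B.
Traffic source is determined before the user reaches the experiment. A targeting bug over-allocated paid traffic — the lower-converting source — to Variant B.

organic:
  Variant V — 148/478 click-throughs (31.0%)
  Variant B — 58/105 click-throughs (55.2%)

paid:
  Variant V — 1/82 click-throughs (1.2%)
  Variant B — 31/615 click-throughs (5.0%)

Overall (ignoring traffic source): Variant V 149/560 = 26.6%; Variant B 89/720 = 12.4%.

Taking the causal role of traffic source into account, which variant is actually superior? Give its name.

Traffic source is set before the variant has any effect — it is not caused by the variant — and it independently drives the outcome. That makes it a confounder, so the causal comparison is within traffic source levels.
Within each level — organic: 31.0% vs 55.2%; paid: 1.2% vs 5.0% — Variant B is higher every time.

Variant B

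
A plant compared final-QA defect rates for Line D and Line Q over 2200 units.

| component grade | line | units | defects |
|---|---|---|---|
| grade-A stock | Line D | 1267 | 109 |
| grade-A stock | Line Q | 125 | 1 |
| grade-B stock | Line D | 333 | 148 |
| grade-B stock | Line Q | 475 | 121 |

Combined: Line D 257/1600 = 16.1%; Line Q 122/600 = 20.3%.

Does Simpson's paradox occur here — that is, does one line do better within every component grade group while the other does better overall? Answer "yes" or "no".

Within each component grade level (grade-A stock 8.6% vs 0.8%; grade-B stock 44.4% vs 25.5%), Line Q has the lower rate every time. Pooled: 16.1% vs 20.3% — Line D has the lower rate overall. The two comparisons disagree.

yes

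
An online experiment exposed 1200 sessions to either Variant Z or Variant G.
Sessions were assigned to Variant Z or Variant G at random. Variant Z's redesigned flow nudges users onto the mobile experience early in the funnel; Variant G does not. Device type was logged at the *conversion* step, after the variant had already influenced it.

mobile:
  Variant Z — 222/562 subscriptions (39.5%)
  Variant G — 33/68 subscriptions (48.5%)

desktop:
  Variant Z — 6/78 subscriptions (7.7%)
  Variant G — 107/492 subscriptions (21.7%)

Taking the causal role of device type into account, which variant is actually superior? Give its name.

The stratified and pooled comparisons disagree (Variant G wins within each device type; Variant Z wins overall), so the answer turns on the causal role of device type.
Because the variant influences device type, device type is a post-treatment mediator, not a confounder. Stratifying on it would bias the estimate; the causal effect is the crude pooled difference.
Pooled: Variant Z 35.6% vs Variant G 25.0%; Variant Z is higher overall.

Variant Z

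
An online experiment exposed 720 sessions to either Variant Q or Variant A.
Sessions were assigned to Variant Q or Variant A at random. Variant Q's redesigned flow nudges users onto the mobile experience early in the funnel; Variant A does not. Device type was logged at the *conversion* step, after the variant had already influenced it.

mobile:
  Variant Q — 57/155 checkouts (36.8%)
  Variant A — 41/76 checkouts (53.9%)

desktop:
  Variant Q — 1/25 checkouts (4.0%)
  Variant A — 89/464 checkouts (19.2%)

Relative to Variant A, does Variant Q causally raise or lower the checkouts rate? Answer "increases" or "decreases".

The device type-specific comparison favours Variant A throughout, but the pooled figures favour Variant Q. The question is whether to condition on device type.
Stratifying would compare variants among sessions the variants themselves sorted into device type groups — a form of selection on an intermediate. The unconditioned pooled rates give the total causal effect.
Pooled: Variant Q 32.2% vs Variant A 24.1%; Variant Q is higher overall.

increases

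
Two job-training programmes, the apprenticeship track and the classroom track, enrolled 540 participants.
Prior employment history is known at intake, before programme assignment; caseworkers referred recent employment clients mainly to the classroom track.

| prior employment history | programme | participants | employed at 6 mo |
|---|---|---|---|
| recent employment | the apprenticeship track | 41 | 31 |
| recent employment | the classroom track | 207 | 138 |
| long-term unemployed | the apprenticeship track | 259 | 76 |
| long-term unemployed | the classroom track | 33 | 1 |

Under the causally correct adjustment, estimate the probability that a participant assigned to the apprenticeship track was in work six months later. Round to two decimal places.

Prior employment history satisfies the back-door criterion: it is not a descendant of the programme, and it blocks the spurious path from programme to outcome. Adjusting for it (i.e., using the within-prior employment history rates) gives the causal effect.
Standardising the apprenticeship track to the population prior employment history mix: 0.459·31/41 + 0.541·76/259 = 0.506.

0.51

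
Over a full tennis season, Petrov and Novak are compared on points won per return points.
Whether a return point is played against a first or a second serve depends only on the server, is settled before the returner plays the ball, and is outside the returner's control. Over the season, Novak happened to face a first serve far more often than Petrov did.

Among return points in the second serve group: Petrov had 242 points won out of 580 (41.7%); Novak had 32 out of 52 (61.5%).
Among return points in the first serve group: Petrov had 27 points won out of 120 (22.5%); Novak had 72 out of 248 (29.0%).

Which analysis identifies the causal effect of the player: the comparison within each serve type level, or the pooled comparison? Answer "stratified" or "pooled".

Nothing the player does changes serve type; the imbalance is an allocation artefact. With serve type also predicting the outcome, the pooled figure is confounded, and the within-stratum comparison is the causal one.
Within each level — second serve: 41.7% vs 61.5%; first serve: 22.5% vs 29.0% — Novak is higher every time.

stratified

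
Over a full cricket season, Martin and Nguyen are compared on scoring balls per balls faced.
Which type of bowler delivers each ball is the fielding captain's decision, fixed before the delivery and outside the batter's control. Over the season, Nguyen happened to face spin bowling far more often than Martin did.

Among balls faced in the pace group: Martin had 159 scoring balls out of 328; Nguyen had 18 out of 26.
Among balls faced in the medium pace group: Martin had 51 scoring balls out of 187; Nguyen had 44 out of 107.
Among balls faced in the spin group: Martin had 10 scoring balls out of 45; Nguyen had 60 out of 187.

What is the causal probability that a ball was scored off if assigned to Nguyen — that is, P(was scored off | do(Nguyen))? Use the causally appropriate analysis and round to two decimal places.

0.50

Bowling type satisfies the back-door criterion: it is not a descendant of the player, and it blocks the spurious path from player to outcome. Adjusting for it (i.e., using the within-bowling type rates) gives the causal effect.
Standardising Nguyen to the population bowling type mix: 0.402·18/26 + 0.334·44/107 + 0.264·60/187 = 0.500.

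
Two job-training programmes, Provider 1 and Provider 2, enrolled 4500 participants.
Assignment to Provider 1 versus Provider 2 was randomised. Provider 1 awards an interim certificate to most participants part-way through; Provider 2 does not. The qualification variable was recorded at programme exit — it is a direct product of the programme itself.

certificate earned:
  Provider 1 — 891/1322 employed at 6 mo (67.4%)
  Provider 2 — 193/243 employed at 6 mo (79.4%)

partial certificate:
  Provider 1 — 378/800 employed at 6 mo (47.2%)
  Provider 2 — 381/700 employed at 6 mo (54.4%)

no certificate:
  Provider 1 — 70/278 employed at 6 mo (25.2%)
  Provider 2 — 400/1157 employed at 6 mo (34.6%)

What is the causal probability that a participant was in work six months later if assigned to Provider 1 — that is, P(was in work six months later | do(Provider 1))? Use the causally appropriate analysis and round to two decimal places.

0.56

The distribution of qualification attained during the programme is itself part of what the programme does — it is an intermediate outcome. Holding it fixed would remove that part of the effect; the total effect is the pooled difference.
So P(outcome | do(Provider 1)) is just the pooled rate for Provider 1: 1339/2400 = 0.558.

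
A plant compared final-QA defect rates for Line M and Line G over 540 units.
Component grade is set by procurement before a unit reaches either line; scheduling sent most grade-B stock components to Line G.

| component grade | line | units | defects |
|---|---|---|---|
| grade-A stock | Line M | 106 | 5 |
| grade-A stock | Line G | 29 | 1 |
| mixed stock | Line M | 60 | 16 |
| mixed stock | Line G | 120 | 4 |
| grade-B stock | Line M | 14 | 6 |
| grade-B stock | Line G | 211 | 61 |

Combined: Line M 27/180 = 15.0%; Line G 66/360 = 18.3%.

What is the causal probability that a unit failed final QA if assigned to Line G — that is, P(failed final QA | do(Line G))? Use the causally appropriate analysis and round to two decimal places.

0.14

The component grade-specific comparison favours Line G throughout, but the pooled figures favour Line M. The question is whether to condition on component grade.
The imbalance in component grade arose from how units were allocated, not from anything the line did; and component grade independently affects the outcome. The pooled gap is confounded — condition on component grade.
Standardising Line G to the population component grade mix: 0.250·1/29 + 0.333·4/120 + 0.417·61/211 = 0.140.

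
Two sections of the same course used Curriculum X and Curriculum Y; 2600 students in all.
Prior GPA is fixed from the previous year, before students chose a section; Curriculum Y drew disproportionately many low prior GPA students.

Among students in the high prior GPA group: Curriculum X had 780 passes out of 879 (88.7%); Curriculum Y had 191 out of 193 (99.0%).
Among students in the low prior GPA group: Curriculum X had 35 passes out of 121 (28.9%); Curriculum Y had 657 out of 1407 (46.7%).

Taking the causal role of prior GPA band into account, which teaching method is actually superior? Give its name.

Curriculum Y

Prior GPA band differs across teaching methods for reasons unrelated to any effect of the teaching method itself, and it separately predicts the outcome — a classic confounder. We must compare within prior GPA band levels.
Within each level — high prior GPA: 88.7% vs 99.0%; low prior GPA: 28.9% vs 46.7% — Curriculum Y is higher every time.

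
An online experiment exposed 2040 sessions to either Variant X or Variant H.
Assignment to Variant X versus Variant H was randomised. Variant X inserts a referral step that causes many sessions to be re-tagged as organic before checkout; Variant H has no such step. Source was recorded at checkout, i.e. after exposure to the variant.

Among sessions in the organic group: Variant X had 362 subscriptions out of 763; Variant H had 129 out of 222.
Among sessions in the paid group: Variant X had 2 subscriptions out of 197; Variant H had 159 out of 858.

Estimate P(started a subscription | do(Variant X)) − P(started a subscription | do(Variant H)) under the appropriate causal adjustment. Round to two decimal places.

The distribution of traffic source is itself part of what the variant does — it is an intermediate outcome. Holding it fixed would remove that part of the effect; the total effect is the pooled difference.
The causal difference is the pooled difference: 0.379 − 0.267 = +0.113.

+0.11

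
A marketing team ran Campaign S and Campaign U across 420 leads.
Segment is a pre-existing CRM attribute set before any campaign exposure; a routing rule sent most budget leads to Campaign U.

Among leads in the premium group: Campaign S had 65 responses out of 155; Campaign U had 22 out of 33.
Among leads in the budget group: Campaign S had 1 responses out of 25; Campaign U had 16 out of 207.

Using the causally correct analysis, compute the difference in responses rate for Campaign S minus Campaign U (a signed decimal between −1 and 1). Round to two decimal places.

-0.13

The imbalance in customer segment arose from how leads were allocated, not from anything the campaign did; and customer segment independently affects the outcome. The pooled gap is confounded — condition on customer segment.
Adjusting over the population distribution of customer segment: 0.448·(0.419−0.667) + 0.552·(0.040−0.077) = -0.131.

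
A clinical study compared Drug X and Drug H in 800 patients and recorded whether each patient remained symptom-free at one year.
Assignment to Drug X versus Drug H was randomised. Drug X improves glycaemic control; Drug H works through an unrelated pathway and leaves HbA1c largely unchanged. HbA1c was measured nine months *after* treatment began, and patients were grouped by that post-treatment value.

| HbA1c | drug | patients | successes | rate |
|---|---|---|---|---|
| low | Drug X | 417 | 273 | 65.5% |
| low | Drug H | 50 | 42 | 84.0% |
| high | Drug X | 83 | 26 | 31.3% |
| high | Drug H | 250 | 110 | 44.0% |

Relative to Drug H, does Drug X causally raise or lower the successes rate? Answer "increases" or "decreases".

increases

Stratifying would compare drugs among patients the drugs themselves sorted into HbA1c groups — a form of selection on an intermediate. The unconditioned pooled rates give the total causal effect.
Pooled: Drug X 59.8% vs Drug H 50.7%; Drug X is higher overall.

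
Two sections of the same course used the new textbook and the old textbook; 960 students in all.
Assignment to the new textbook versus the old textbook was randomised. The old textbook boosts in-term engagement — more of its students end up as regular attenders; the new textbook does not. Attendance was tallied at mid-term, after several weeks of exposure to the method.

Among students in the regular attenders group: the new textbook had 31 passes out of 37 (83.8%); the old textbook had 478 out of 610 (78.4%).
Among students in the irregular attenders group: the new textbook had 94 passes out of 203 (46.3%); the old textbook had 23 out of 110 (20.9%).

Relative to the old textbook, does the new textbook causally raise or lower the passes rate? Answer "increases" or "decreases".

decreases

the new textbook is higher inside every mid-term attendance stratum but the old textbook is higher in aggregate. Whether to stratify depends on how mid-term attendance relates to the teaching method.
Mid-term attendance is recorded after the teaching method and is itself shifted by it — it sits on the causal path from teaching method to outcome. Conditioning on a mediator would strip out part of the effect we want; the pooled comparison gives the total causal effect.
Pooled: the new textbook 52.1% vs the old textbook 69.6%; the old textbook is higher overall.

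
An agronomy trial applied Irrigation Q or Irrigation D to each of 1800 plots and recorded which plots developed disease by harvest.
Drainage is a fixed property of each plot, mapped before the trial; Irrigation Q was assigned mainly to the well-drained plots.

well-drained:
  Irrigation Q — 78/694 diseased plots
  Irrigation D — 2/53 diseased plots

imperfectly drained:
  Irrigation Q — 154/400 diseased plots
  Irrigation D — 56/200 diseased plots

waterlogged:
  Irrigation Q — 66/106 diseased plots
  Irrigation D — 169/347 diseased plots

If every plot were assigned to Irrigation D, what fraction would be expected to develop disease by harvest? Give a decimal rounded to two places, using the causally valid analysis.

The field drainage-specific comparison favours Irrigation D throughout, but the pooled figures favour Irrigation Q. The question is whether to condition on field drainage.
Nothing the irrigation does changes field drainage; the imbalance is an allocation artefact. With field drainage also predicting the outcome, the pooled figure is confounded, and the within-stratum comparison is the causal one.
Standardising Irrigation D to the population field drainage mix: 0.415·2/53 + 0.333·56/200 + 0.252·169/347 = 0.232.

0.23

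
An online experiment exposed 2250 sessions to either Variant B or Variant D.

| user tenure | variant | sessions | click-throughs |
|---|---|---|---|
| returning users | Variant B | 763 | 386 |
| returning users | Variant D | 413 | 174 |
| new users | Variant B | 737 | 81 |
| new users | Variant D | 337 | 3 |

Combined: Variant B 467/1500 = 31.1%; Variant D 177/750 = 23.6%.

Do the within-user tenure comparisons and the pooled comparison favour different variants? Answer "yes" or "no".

no

Within each user tenure level (returning users 50.6% vs 42.1%; new users 11.0% vs 0.9%), Variant B has the higher rate every time. Pooled: 31.1% vs 23.6% — Variant B has the higher rate overall. They agree.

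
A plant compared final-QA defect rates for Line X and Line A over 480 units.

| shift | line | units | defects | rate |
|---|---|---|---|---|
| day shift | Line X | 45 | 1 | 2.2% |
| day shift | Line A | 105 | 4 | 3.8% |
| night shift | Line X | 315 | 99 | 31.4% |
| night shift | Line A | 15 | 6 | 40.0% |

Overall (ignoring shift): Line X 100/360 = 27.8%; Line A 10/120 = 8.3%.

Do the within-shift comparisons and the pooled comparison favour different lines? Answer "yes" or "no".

yes

Within each shift level (day shift 2.2% vs 3.8%; night shift 31.4% vs 40.0%), Line X has the lower rate every time. Pooled: 27.8% vs 8.3% — Line A has the lower rate overall. The two comparisons disagree.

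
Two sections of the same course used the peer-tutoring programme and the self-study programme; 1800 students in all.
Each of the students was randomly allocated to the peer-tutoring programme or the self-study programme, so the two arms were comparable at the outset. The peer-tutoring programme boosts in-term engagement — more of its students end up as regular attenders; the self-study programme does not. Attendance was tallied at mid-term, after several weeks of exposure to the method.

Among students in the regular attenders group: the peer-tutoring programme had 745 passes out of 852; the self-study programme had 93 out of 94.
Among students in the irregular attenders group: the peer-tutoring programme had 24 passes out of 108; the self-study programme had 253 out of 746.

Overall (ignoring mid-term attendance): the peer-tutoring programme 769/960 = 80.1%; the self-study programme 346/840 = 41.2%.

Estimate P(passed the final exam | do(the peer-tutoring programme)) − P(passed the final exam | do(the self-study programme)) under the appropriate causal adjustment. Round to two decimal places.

The stratified and pooled comparisons disagree (the self-study programme wins within each mid-term attendance; the peer-tutoring programme wins overall), so the answer turns on the causal role of mid-term attendance.
Mid-term attendance is downstream of the teaching method. One should not condition on a consequence of treatment, so the overall rates are the right comparison.
The causal difference is the pooled difference: 0.801 − 0.412 = +0.389.

+0.39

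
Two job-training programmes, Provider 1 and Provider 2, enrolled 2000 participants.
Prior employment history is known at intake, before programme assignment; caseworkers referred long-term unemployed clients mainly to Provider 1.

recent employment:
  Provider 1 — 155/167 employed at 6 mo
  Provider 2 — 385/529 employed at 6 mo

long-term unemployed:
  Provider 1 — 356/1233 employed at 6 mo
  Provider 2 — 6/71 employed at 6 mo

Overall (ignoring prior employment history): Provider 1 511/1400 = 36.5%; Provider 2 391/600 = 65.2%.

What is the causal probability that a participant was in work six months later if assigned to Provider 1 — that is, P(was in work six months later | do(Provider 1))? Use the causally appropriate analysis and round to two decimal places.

0.51

The imbalance in prior employment history arose from how participants were allocated, not from anything the programme did; and prior employment history independently affects the outcome. The pooled gap is confounded — condition on prior employment history.
Standardising Provider 1 to the population prior employment history mix: 0.348·155/167 + 0.652·356/1233 = 0.511.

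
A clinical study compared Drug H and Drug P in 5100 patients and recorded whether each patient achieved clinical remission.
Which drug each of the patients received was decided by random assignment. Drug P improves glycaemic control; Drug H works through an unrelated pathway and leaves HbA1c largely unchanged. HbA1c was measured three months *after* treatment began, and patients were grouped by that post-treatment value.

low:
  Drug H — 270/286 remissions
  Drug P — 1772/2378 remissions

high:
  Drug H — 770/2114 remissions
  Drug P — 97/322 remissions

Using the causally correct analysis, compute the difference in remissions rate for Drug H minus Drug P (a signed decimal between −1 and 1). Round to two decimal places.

HbA1c is recorded after the drug and is itself shifted by it — it sits on the causal path from drug to outcome. Conditioning on a mediator would strip out part of the effect we want; the pooled comparison gives the total causal effect.
The causal difference is the pooled difference: 0.433 − 0.692 = -0.259.

-0.26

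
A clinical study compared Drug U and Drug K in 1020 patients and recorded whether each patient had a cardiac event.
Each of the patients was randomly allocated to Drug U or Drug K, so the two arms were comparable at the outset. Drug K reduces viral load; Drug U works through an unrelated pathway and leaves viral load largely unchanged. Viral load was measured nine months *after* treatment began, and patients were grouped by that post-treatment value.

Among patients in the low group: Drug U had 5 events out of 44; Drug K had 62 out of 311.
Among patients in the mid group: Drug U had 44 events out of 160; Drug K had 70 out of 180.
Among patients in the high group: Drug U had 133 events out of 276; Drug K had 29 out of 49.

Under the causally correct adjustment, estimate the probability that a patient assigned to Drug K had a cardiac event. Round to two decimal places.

Within every viral load level Drug U has the lower rate, yet pooled Drug K does — Simpson's reversal.
Viral load lies on the pathway drug → viral load → outcome, so adjusting for it blocks the indirect effect. For the total causal effect of drug, use the unadjusted pooled rates.
So P(outcome | do(Drug K)) is just the pooled rate for Drug K: 161/540 = 0.298.

0.30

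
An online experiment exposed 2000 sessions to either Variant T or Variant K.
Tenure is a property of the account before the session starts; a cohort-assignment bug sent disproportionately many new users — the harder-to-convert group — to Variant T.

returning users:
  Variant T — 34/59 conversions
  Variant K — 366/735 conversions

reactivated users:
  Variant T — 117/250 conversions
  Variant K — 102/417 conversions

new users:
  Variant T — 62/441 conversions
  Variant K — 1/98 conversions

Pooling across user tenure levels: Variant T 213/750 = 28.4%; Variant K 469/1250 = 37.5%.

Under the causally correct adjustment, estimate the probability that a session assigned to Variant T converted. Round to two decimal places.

User tenure is set before the variant has any effect — it is not caused by the variant — and it independently drives the outcome. That makes it a confounder, so the causal comparison is within user tenure levels.
Standardising Variant T to the population user tenure mix: 0.397·34/59 + 0.334·117/250 + 0.270·62/441 = 0.423.

0.42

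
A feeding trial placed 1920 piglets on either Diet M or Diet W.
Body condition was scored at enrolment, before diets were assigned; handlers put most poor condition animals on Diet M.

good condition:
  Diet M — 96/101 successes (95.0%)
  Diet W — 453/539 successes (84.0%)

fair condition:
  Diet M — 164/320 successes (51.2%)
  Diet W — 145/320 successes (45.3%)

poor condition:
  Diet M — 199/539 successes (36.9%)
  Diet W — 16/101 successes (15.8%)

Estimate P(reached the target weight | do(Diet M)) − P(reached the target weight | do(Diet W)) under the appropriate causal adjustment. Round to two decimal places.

Since starting body condition is a pre-existing factor (not a product of the diet) and it affects the outcome on its own, it is a confounder. The stratified rates, not the pooled rate, identify the causal effect.
Adjusting over the population distribution of starting body condition: 0.333·(0.950−0.840) + 0.333·(0.512−0.453) + 0.333·(0.369−0.158) = +0.127.

+0.13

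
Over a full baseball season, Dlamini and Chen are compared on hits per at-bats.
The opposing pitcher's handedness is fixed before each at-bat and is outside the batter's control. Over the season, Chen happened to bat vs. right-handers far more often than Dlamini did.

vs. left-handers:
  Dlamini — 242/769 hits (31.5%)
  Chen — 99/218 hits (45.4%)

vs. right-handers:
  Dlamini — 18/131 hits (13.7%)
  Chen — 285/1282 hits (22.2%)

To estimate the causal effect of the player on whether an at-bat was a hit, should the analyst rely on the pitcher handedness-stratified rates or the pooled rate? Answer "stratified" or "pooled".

stratified

Chen is higher inside every pitcher handedness stratum but Dlamini is higher in aggregate. Whether to stratify depends on how pitcher handedness relates to the player.
Nothing the player does changes pitcher handedness; the imbalance is an allocation artefact. With pitcher handedness also predicting the outcome, the pooled figure is confounded, and the within-stratum comparison is the causal one.
Within each level — vs. left-handers: 31.5% vs 45.4%; vs. right-handers: 13.7% vs 22.2% — Chen is higher every time.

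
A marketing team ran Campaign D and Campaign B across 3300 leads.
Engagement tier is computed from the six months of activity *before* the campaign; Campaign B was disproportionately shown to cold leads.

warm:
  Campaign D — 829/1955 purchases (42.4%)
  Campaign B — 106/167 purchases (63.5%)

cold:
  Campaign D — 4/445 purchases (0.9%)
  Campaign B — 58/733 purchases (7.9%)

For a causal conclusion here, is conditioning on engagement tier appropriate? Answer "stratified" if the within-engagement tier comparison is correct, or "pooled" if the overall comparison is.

stratified

Within every engagement tier level Campaign B has the higher rate, yet pooled Campaign D does — Simpson's reversal.
The imbalance in engagement tier arose from how leads were allocated, not from anything the campaign did; and engagement tier independently affects the outcome. The pooled gap is confounded — condition on engagement tier.
Within each level — warm: 42.4% vs 63.5%; cold: 0.9% vs 7.9% — Campaign B is higher every time.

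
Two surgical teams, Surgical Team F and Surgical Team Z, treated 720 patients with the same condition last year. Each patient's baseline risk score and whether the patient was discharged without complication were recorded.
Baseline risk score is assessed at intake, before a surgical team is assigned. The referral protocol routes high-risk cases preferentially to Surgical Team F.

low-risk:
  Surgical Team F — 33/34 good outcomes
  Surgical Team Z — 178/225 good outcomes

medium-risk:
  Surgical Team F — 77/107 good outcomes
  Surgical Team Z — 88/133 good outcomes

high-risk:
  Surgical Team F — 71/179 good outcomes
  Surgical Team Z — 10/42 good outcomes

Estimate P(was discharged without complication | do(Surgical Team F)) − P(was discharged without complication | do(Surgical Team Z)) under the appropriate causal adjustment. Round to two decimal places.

Baseline risk score satisfies the back-door criterion: it is not a descendant of the surgical team, and it blocks the spurious path from surgical team to outcome. Adjusting for it (i.e., using the within-baseline risk score rates) gives the causal effect.
Adjusting over the population distribution of baseline risk score: 0.360·(0.971−0.791) + 0.333·(0.720−0.662) + 0.307·(0.397−0.238) = +0.133.

+0.13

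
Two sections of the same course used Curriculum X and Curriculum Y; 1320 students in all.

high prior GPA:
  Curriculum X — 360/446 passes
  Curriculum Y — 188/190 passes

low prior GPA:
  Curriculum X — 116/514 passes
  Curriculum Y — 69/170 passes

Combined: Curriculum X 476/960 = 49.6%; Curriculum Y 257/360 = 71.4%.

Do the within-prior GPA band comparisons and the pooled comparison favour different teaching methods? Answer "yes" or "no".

Within each prior GPA band level (high prior GPA 80.7% vs 98.9%; low prior GPA 22.6% vs 40.6%), Curriculum Y has the higher rate every time. Pooled: 49.6% vs 71.4% — Curriculum Y has the higher rate overall. They agree.

no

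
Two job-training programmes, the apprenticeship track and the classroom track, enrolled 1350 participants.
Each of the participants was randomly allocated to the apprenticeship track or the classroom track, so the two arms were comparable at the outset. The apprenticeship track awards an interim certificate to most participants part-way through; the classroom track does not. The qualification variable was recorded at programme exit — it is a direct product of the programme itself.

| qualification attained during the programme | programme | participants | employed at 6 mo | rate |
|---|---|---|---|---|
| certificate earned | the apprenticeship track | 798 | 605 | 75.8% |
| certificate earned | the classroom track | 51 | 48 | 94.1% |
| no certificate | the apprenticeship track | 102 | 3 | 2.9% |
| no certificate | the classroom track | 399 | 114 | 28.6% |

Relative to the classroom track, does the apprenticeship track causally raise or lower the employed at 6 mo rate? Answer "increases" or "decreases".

Within every qualification attained during the programme level the classroom track has the higher rate, yet pooled the apprenticeship track does — Simpson's reversal.
Qualification attained during the programme is downstream of the programme. One should not condition on a consequence of treatment, so the overall rates are the right comparison.
Pooled: the apprenticeship track 67.6% vs the classroom track 36.0%; the apprenticeship track is higher overall.

increases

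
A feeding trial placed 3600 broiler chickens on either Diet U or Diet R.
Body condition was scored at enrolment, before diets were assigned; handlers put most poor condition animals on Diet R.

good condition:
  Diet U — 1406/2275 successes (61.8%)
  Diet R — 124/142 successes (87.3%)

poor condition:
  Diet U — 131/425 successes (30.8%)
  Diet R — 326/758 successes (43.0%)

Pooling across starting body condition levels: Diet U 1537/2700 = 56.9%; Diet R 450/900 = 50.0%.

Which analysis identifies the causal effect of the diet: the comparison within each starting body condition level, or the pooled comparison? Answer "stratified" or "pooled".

stratified

Within every starting body condition level Diet R has the higher rate, yet pooled Diet U does — Simpson's reversal.
Starting body condition satisfies the back-door criterion: it is not a descendant of the diet, and it blocks the spurious path from diet to outcome. Adjusting for it (i.e., using the within-starting body condition rates) gives the causal effect.
Within each level — good condition: 61.8% vs 87.3%; poor condition: 30.8% vs 43.0% — Diet R is higher every time.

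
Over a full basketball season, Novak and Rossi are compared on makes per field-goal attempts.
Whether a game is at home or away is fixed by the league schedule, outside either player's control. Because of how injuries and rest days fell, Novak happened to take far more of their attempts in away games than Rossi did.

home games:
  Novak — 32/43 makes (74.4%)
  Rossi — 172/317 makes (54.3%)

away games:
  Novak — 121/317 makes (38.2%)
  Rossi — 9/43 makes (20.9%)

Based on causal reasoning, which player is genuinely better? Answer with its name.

Novak

Game venue satisfies the back-door criterion: it is not a descendant of the player, and it blocks the spurious path from player to outcome. Adjusting for it (i.e., using the within-game venue rates) gives the causal effect.
Within each level — home games: 74.4% vs 54.3%; away games: 38.2% vs 20.9% — Novak is higher every time.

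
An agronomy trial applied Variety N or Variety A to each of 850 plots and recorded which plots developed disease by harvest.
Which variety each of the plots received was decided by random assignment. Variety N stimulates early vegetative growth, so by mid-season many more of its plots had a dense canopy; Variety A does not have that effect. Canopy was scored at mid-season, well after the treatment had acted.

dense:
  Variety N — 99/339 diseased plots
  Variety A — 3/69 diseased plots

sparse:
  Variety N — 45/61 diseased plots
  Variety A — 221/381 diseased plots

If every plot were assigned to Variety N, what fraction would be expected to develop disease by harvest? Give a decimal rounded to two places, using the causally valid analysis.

Mid-season canopy lies on the pathway variety → mid-season canopy → outcome, so adjusting for it blocks the indirect effect. For the total causal effect of variety, use the unadjusted pooled rates.
So P(outcome | do(Variety N)) is just the pooled rate for Variety N: 144/400 = 0.360.

0.36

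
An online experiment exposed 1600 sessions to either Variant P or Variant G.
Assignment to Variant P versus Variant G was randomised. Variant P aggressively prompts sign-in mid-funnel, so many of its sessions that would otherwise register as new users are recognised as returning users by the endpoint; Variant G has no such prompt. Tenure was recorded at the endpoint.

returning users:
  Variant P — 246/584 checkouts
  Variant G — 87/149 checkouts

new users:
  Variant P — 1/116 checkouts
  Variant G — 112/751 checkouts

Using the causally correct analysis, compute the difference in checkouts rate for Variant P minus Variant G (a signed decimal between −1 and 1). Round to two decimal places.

User tenure is recorded after the variant and is itself shifted by it — it sits on the causal path from variant to outcome. Conditioning on a mediator would strip out part of the effect we want; the pooled comparison gives the total causal effect.
The causal difference is the pooled difference: 0.353 − 0.221 = +0.132.

+0.13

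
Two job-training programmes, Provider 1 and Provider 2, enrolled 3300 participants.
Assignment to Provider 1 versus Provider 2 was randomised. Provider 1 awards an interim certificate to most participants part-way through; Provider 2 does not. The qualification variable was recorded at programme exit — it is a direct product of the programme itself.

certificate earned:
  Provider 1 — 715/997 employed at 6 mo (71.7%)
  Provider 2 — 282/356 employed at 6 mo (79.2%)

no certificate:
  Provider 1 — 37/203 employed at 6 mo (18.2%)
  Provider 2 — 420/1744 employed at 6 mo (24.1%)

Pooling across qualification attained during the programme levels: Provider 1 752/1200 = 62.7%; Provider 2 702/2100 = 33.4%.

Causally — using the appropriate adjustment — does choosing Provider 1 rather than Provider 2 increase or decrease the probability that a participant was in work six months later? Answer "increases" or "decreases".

increases

Provider 2 is higher inside every qualification attained during the programme stratum but Provider 1 is higher in aggregate. Whether to stratify depends on how qualification attained during the programme relates to the programme.
Stratifying would compare programmes among participants the programmes themselves sorted into qualification attained during the programme groups — a form of selection on an intermediate. The unconditioned pooled rates give the total causal effect.
Pooled: Provider 1 62.7% vs Provider 2 33.4%; Provider 1 is higher overall.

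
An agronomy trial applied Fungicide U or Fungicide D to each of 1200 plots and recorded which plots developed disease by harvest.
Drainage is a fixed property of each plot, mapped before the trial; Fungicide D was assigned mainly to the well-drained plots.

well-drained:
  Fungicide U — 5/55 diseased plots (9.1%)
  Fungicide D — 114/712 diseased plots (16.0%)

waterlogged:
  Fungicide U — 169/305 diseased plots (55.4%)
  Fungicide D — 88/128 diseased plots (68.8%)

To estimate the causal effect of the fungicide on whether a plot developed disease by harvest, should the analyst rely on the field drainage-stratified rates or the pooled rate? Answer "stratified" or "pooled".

stratified

The stratified and pooled comparisons disagree (Fungicide U wins within each field drainage; Fungicide D wins overall), so the answer turns on the causal role of field drainage.
Field drainage differs across fungicides for reasons unrelated to any effect of the fungicide itself, and it separately predicts the outcome — a classic confounder. We must compare within field drainage levels.
Within each level — well-drained: 9.1% vs 16.0%; waterlogged: 55.4% vs 68.8% — Fungicide U is lower every time.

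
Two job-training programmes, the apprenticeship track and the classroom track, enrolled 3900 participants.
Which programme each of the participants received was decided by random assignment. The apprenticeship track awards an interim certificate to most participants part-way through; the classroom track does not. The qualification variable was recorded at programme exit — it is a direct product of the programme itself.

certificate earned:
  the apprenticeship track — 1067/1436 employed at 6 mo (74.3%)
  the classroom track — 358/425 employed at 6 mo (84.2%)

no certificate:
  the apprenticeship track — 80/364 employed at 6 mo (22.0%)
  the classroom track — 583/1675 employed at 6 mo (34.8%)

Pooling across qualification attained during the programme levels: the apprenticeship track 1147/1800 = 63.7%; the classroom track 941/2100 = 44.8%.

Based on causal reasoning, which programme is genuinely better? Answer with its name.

the apprenticeship track

Within every qualification attained during the programme level the classroom track has the higher rate, yet pooled the apprenticeship track does — Simpson's reversal.
Stratifying would compare programmes among participants the programmes themselves sorted into qualification attained during the programme groups — a form of selection on an intermediate. The unconditioned pooled rates give the total causal effect.
Pooled: the apprenticeship track 63.7% vs the classroom track 44.8%; the apprenticeship track is higher overall.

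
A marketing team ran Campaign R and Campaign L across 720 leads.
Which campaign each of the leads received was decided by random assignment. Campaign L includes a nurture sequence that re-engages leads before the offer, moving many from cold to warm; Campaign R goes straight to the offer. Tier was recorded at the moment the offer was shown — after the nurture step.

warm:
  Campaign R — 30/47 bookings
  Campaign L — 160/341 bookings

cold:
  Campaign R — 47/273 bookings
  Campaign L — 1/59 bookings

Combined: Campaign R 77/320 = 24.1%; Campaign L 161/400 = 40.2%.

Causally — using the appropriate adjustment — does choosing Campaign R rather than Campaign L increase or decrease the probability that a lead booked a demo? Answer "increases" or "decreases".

Engagement tier here is a post-treatment variable shaped by the campaign; conditioning on it would introduce bias rather than remove it. The overall comparison is the causal one.
Pooled: Campaign R 24.1% vs Campaign L 40.2%; Campaign L is higher overall.

decreases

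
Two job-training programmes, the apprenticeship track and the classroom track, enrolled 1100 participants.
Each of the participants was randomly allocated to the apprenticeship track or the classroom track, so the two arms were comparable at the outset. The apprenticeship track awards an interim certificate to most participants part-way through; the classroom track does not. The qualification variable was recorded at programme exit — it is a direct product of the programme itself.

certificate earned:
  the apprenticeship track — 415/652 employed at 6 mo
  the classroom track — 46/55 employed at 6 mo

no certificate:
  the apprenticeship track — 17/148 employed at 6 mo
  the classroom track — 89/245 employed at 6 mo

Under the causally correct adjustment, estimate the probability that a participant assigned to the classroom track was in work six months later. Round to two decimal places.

0.45

Qualification attained during the programme is recorded after the programme and is itself shifted by it — it sits on the causal path from programme to outcome. Conditioning on a mediator would strip out part of the effect we want; the pooled comparison gives the total causal effect.
So P(outcome | do(the classroom track)) is just the pooled rate for the classroom track: 135/300 = 0.450.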